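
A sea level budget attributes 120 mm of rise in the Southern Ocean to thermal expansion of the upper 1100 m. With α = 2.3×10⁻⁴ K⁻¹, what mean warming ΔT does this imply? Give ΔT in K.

about 0.474 K

ΔT = Δh/(αH) = 0.12 / (2.3×10⁻⁴ × 1100) ≈ 0.4743 K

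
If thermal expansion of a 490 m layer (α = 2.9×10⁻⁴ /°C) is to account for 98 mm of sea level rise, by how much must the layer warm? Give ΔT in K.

0.690 K

ΔT = Δh/(αH) = 0.098 / (2.9×10⁻⁴ × 490) ≈ 0.6897 K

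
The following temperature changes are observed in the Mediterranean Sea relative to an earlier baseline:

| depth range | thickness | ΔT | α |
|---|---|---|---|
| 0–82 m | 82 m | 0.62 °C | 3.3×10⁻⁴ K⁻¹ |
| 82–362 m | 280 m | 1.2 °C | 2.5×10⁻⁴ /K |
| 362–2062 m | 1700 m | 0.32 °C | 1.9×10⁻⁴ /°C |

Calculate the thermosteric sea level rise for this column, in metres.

0.20 m of thermosteric rise

0–82 m: 0.62 × 3.3×10⁻⁴ × 82 = 0.0167772 m
Layer 2: 2.5×10⁻⁴ × 1.2 × 280 = 0.08400 m
Layer 3: 1700 × 0.32 × 1.9×10⁻⁴ = 0.10336 m
Δh = 0.0167772 + 0.08400 + 0.10336 = 0.2041372 m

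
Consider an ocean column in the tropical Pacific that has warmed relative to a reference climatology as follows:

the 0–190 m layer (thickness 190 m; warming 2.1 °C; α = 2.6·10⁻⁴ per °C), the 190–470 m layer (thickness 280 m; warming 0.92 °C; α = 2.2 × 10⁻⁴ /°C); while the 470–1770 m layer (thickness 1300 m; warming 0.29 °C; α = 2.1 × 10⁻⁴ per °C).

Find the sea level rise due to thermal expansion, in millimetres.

240 mm of thermosteric rise

2.1 × 190 × 2.6×10⁻⁴ = 0.10374 m
280 × 2.2×10⁻⁴ × 0.92 = 0.056672 m
0.29 × 2.1×10⁻⁴ × 1300 = 0.07917 m
Δh = 0.10374 + 0.056672 + 0.07917 = 0.239582 m ≈ 240 mm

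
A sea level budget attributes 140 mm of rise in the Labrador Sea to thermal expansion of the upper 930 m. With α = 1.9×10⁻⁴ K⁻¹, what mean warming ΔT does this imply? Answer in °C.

about 0.792 °C

ΔT = Δh/(αH) = 0.14 / (1.9×10⁻⁴ × 930) ≈ 0.7923 °C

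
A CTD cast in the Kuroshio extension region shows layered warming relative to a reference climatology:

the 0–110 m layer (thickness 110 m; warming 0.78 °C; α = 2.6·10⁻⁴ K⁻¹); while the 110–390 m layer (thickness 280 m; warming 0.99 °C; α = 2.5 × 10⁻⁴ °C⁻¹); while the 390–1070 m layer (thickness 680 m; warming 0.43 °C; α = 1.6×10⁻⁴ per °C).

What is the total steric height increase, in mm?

0.78 × 2.6×10⁻⁴ × 110 = 0.022308 m
Layer 2: 0.99 × 2.5×10⁻⁴ × 280 = 0.06930 m
390–1070 m: 0.43 × 1.6×10⁻⁴ × 680 = 0.046784 m
Δh = 0.022308 + 0.06930 + 0.046784 = 0.138392 m ≈ 138 mm

Δh = 138 mm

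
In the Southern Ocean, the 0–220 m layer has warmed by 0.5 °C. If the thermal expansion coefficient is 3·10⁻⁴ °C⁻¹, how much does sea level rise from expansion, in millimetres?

Δh = αΔT·H = 3×10⁻⁴ × 0.5 × 220 = 0.03300 m

Δh = 33.0 mm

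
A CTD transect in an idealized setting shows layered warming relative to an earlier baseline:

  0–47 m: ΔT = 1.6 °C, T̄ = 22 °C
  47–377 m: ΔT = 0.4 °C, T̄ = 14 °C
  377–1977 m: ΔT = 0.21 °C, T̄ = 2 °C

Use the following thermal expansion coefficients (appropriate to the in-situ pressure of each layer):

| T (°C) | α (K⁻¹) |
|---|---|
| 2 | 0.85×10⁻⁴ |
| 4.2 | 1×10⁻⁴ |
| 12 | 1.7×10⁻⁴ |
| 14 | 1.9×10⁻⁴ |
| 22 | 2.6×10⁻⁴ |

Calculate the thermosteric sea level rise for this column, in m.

about 0.0732 m

Layer 1 at 22 °C → α = 2.6×10⁻⁴ K⁻¹
Layer 2 at 14 °C → α = 1.9×10⁻⁴ K⁻¹
Layer 3 at 2 °C → α = 0.85×10⁻⁴ K⁻¹
0–47 m: 47 × 1.6 × 2.6×10⁻⁴ = 0.019552 m
Layer 2: 330 × 1.9×10⁻⁴ × 0.4 = 0.02508 m
377–1977 m: 0.21 × 0.85×10⁻⁴ × 1600 = 0.02856 m
Δh = 0.019552 + 0.02508 + 0.02856 = 0.073192 m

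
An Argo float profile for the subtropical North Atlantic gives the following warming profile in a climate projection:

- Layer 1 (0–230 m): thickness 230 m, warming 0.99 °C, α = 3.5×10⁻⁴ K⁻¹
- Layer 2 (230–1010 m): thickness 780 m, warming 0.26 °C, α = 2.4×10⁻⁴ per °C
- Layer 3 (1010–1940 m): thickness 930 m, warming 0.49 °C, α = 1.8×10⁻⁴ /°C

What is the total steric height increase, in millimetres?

Layer 1: 230 × 0.99 × 3.5×10⁻⁴ = 0.079695 m
Layer 2: 2.4×10⁻⁴ × 0.26 × 780 = 0.048672 m
1.8×10⁻⁴ × 930 × 0.49 = 0.082026 m
Δh = 0.079695 + 0.048672 + 0.082026 = 0.210393 m

about 210 mm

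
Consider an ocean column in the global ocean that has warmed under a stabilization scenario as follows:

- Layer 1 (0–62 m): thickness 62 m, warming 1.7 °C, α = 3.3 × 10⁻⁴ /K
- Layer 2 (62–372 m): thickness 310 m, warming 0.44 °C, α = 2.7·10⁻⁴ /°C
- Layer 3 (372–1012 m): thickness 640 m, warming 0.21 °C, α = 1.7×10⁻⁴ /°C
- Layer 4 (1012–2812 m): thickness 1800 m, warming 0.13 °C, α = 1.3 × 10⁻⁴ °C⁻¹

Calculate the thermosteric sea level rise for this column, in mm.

0–62 m: 3.3×10⁻⁴ × 1.7 × 62 = 0.034782 m
Layer 2: 2.7×10⁻⁴ × 0.44 × 310 = 0.036828 m
0.21 × 640 × 1.7×10⁻⁴ = 0.022848 m
Layer 4: 1.3×10⁻⁴ × 1800 × 0.13 = 0.03042 m
Δh = 0.034782 + 0.036828 + 0.022848 + 0.03042 = 0.124878 m

Δh = 125 mm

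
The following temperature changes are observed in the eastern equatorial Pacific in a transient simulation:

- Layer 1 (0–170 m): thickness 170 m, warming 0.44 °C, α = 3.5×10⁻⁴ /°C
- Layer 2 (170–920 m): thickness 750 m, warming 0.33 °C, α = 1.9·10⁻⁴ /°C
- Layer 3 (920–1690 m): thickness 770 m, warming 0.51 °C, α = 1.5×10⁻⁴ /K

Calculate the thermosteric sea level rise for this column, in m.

0.132 m

0–170 m: 0.44 × 170 × 3.5×10⁻⁴ = 0.02618 m
Layer 2: 0.33 × 750 × 1.9×10⁻⁴ = 0.047025 m
1.5×10⁻⁴ × 0.51 × 770 = 0.058905 m
Δh = 0.02618 + 0.047025 + 0.058905 = 0.13211 m ≈ 0.132 m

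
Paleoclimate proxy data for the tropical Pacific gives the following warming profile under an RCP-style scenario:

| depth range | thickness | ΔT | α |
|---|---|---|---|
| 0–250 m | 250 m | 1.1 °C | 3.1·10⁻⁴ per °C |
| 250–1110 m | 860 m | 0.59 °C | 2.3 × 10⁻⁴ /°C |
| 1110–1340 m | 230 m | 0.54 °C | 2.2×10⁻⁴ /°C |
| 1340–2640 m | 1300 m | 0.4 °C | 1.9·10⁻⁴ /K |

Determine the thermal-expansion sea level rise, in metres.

0–250 m: 3.1×10⁻⁴ × 1.1 × 250 = 0.08525 m
Layer 2: 0.59 × 2.3×10⁻⁴ × 860 = 0.116702 m
Layer 3: 230 × 0.54 × 2.2×10⁻⁴ = 0.027324 m
1340–2640 m: 1300 × 1.9×10⁻⁴ × 0.4 = 0.09880 m
Δh = 0.08525 + 0.116702 + 0.027324 + 0.09880 = 0.328076 m

0.33 m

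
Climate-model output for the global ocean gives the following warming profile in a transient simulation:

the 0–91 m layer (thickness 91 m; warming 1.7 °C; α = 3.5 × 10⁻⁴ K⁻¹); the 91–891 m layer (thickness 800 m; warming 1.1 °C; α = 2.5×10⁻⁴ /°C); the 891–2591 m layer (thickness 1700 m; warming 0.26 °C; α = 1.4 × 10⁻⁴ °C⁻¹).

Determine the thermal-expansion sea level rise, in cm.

91 × 1.7 × 3.5×10⁻⁴ = 0.054145 m
Layer 2: 2.5×10⁻⁴ × 800 × 1.1 = 0.22000 m
Layer 3: 1.4×10⁻⁴ × 0.26 × 1700 = 0.06188 m
Δh = 0.054145 + 0.22000 + 0.06188 = 0.336025 m

Δh ≈ 33.6 cm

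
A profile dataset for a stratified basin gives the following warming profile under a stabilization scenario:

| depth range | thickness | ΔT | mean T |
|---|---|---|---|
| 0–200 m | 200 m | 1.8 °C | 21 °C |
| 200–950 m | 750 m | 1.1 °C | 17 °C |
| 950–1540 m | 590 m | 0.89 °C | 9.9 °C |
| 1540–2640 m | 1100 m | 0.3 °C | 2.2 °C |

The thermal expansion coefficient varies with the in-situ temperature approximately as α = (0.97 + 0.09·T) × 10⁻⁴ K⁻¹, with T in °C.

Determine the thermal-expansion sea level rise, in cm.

Δh = 44.5 cm

Layer 1: α = (0.97 + 0.09×21)×10⁻⁴ = 2.86×10⁻⁴ K⁻¹
Layer 2: α = (0.97 + 0.09×17)×10⁻⁴ = 2.5×10⁻⁴ K⁻¹
Layer 3: α = (0.97 + 0.09×9.9)×10⁻⁴ = 1.861×10⁻⁴ K⁻¹
Layer 4: α = (0.97 + 0.09×2.2)×10⁻⁴ = 1.168×10⁻⁴ K⁻¹
0–200 m: 2.86×10⁻⁴ × 200 × 1.8 = 0.10296 m
1.1 × 2.5×10⁻⁴ × 750 = 0.20625 m
590 × 0.89 × 1.861×10⁻⁴ = 0.09772111 m
1540–2640 m: 1100 × 0.3 × 1.168×10⁻⁴ = 0.038544 m
Δh = 0.10296 + 0.20625 + 0.09772111 + 0.038544 = 0.44547511 m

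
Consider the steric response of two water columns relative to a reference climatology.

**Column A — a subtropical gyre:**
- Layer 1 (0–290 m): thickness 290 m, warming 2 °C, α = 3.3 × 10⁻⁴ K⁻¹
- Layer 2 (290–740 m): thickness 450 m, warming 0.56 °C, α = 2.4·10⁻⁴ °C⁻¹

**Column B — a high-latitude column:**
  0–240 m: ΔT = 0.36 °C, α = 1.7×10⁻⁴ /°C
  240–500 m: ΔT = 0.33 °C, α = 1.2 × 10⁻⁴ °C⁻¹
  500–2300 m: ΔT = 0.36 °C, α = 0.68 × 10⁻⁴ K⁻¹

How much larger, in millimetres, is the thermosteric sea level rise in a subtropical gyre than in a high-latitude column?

180 mm

A 3.3×10⁻⁴ × 2 × 290 = 0.19140 m
A 290–740 m: 450 × 2.4×10⁻⁴ × 0.56 = 0.06048 m
A total: 0.25188 m
B Layer 1: 0.36 × 1.7×10⁻⁴ × 240 = 0.014688 m
B 260 × 1.2×10⁻⁴ × 0.33 = 0.010296 m
B 500–2300 m: 0.36 × 1800 × 0.68×10⁻⁴ = 0.044064 m
B total: 0.069048 m
Difference: 0.25188 − 0.069048 = 0.182832 m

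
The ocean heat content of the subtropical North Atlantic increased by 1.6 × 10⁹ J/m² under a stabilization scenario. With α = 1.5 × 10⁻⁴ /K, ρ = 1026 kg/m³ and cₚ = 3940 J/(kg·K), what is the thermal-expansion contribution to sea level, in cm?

Δh = αQ/(ρcₚ) = 1.5×10⁻⁴ × 1.6×10⁹ / (1026 × 3940) ≈ 0.05937 m

5.94 cm of thermosteric rise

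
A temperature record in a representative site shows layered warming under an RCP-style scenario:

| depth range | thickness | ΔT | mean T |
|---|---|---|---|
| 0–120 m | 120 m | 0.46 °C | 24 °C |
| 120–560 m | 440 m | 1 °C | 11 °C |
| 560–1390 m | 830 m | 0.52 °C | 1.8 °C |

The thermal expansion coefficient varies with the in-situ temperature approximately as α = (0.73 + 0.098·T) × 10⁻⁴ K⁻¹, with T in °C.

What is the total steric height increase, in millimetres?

Layer 1: α = (0.73 + 0.098×24)×10⁻⁴ = 3.082×10⁻⁴ K⁻¹
Layer 2: α = (0.73 + 0.098×11)×10⁻⁴ = 1.808×10⁻⁴ K⁻¹
Layer 3: α = (0.73 + 0.098×1.8)×10⁻⁴ = 0.9064×10⁻⁴ K⁻¹
0–120 m: 3.082×10⁻⁴ × 120 × 0.46 = 0.01701264 m
1.808×10⁻⁴ × 440 × 1 = 0.079552 m
0.52 × 0.9064×10⁻⁴ × 830 = 0.039120224 m
Δh = 0.01701264 + 0.079552 + 0.039120224 = 0.135684864 m

136 mm of thermosteric rise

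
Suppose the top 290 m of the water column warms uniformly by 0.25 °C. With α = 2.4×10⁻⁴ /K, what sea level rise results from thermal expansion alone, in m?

0.0174 m

Δh = αΔT·H = 2.4×10⁻⁴ × 0.25 × 290 = 0.01740 m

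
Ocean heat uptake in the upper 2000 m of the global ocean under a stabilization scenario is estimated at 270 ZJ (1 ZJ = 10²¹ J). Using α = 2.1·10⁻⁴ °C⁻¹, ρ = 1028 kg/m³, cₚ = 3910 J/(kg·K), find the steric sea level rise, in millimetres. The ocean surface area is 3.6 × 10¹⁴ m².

Per unit area: Q = 270×10²¹ / (3.6×10¹⁴) = 7.5×10⁸ J/m²
Δh = αQ/(ρcₚ) = 2.1×10⁻⁴ × 7.5×10⁸ / (1028 × 3910) ≈ 0.039184 m

Δh = 39 mm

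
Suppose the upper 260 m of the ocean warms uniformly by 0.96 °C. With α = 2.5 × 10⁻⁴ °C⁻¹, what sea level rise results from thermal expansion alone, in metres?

Δh = αΔT·H = 2.5×10⁻⁴ × 0.96 × 260 = 0.06240 m

Δh = 0.062 m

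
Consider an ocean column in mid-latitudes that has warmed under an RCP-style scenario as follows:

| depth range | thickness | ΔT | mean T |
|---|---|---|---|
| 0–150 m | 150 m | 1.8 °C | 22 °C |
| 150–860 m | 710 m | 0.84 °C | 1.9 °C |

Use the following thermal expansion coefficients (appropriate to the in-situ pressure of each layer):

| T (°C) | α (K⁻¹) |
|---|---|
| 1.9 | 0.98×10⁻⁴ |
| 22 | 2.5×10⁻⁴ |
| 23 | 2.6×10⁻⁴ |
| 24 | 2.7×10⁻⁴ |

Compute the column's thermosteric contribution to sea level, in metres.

Layer 1 at 22 °C → α = 2.5×10⁻⁴ K⁻¹
Layer 2 at 1.9 °C → α = 0.98×10⁻⁴ K⁻¹
150 × 1.8 × 2.5×10⁻⁴ = 0.06750 m
0.84 × 0.98×10⁻⁴ × 710 = 0.0584472 m
Δh = 0.06750 + 0.0584472 = 0.1259472 m

Δh = 0.126 m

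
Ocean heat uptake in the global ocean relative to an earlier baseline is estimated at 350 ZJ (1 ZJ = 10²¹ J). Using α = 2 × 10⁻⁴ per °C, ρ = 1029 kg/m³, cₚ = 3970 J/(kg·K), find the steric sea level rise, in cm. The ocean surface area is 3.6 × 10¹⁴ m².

Per unit area: Q = 350×10²¹ / (3.6×10¹⁴) ≈ 9.722×10⁸ J/m²
Δh = αQ/(ρcₚ) = 2×10⁻⁴ × 9.722×10⁸ / (1029 × 3970) ≈ 0.047597 m

4.76 cm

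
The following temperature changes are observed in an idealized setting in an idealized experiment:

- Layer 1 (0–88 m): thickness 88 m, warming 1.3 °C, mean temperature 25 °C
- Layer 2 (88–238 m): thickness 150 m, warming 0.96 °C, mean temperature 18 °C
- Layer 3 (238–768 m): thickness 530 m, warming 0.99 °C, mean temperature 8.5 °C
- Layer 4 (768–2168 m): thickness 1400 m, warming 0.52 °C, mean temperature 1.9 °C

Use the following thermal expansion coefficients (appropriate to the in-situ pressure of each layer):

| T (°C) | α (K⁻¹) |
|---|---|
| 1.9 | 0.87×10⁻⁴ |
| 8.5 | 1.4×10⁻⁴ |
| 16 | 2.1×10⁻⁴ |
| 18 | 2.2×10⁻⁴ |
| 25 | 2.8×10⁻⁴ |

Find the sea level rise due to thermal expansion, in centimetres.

Layer 1 at 25 °C → α = 2.8×10⁻⁴ K⁻¹
Layer 2 at 18 °C → α = 2.2×10⁻⁴ K⁻¹
Layer 3 at 8.5 °C → α = 1.4×10⁻⁴ K⁻¹
Layer 4 at 1.9 °C → α = 0.87×10⁻⁴ K⁻¹
Layer 1: 1.3 × 2.8×10⁻⁴ × 88 = 0.032032 m
150 × 2.2×10⁻⁴ × 0.96 = 0.03168 m
238–768 m: 1.4×10⁻⁴ × 530 × 0.99 = 0.073458 m
Layer 4: 1400 × 0.87×10⁻⁴ × 0.52 = 0.063336 m
Δh = 0.032032 + 0.03168 + 0.073458 + 0.063336 = 0.200506 m

20 cm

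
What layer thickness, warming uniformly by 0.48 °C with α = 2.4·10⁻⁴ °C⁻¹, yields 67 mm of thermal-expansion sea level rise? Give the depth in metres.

H = Δh/(αΔT) = 0.067 / (2.4×10⁻⁴ × 0.48) ≈ 581.6 m

582 m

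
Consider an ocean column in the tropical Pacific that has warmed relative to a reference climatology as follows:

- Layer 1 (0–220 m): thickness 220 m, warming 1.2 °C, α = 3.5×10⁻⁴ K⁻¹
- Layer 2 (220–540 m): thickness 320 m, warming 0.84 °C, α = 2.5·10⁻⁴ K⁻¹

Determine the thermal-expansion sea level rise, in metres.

0.160 m of thermosteric rise

0–220 m: 1.2 × 220 × 3.5×10⁻⁴ = 0.09240 m
Layer 2: 320 × 2.5×10⁻⁴ × 0.84 = 0.06720 m
Δh = 0.09240 + 0.06720 = 0.15960 m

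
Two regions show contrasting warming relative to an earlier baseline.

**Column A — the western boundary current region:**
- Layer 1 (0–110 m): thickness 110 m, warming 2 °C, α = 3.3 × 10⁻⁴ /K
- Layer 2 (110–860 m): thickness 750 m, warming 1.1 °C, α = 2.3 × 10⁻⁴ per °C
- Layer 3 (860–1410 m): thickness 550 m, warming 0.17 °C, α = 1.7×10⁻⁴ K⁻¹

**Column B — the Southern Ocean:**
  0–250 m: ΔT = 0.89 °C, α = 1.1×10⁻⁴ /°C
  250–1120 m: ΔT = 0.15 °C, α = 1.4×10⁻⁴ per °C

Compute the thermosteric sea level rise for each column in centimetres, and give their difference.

A: 27.8 cm; B: 4.27 cm; difference 23.6 cm

A 110 × 3.3×10⁻⁴ × 2 = 0.07260 m
A Layer 2: 2.3×10⁻⁴ × 750 × 1.1 = 0.18975 m
A 0.17 × 1.7×10⁻⁴ × 550 = 0.015895 m
A total: 0.278245 m
B Layer 1: 1.1×10⁻⁴ × 0.89 × 250 = 0.024475 m
B 250–1120 m: 1.4×10⁻⁴ × 0.15 × 870 = 0.01827 m
B total: 0.042745 m
Difference: 0.278245 − 0.042745 = 0.23550 m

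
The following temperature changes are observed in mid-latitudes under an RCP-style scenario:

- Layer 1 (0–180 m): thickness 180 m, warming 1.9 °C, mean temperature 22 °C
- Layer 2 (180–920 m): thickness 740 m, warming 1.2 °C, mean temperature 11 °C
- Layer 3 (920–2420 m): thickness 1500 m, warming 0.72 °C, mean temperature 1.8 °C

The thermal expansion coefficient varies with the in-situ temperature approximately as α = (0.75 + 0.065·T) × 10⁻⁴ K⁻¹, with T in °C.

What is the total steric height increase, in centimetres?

29.8 cm of thermosteric rise

Layer 1: α = (0.75 + 0.065×22)×10⁻⁴ = 2.18×10⁻⁴ K⁻¹
Layer 2: α = (0.75 + 0.065×11)×10⁻⁴ = 1.465×10⁻⁴ K⁻¹
Layer 3: α = (0.75 + 0.065×1.8)×10⁻⁴ = 0.867×10⁻⁴ K⁻¹
0–180 m: 2.18×10⁻⁴ × 180 × 1.9 = 0.074556 m
Layer 2: 1.465×10⁻⁴ × 740 × 1.2 = 0.130092 m
0.72 × 0.867×10⁻⁴ × 1500 = 0.093636 m
Δh = 0.074556 + 0.130092 + 0.093636 = 0.298284 m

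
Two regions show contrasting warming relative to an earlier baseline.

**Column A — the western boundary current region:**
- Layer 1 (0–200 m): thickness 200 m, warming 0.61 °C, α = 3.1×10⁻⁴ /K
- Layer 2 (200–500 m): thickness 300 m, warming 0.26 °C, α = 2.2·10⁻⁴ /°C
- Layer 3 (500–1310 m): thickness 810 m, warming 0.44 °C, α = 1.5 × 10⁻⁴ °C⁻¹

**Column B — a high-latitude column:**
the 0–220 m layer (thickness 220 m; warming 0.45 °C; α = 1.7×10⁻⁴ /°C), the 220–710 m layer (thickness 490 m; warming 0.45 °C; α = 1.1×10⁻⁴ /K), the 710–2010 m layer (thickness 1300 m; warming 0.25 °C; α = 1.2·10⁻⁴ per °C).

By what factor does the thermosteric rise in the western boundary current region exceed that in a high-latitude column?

≈ 1.4×

A Layer 1: 200 × 0.61 × 3.1×10⁻⁴ = 0.03782 m
A 200–500 m: 0.26 × 300 × 2.2×10⁻⁴ = 0.01716 m
A Layer 3: 810 × 1.5×10⁻⁴ × 0.44 = 0.05346 m
A total: 0.10844 m
B 0–220 m: 1.7×10⁻⁴ × 220 × 0.45 = 0.01683 m
B 220–710 m: 1.1×10⁻⁴ × 0.45 × 490 = 0.024255 m
B 1300 × 1.2×10⁻⁴ × 0.25 = 0.03900 m
B total: 0.080085 m
Ratio: 0.10844 / 0.080085 ≈ 1.354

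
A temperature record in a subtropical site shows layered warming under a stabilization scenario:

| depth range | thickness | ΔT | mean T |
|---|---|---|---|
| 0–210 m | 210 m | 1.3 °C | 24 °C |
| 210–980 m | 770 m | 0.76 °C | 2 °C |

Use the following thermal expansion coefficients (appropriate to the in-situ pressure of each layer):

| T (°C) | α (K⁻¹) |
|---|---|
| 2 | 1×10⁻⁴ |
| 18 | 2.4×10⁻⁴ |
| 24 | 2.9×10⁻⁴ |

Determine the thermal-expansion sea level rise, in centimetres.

about 14 cm

Layer 1 at 24 °C → α = 2.9×10⁻⁴ K⁻¹
Layer 2 at 2 °C → α = 1×10⁻⁴ K⁻¹
210 × 1.3 × 2.9×10⁻⁴ = 0.07917 m
1×10⁻⁴ × 770 × 0.76 = 0.05852 m
Δh = 0.07917 + 0.05852 = 0.13769 m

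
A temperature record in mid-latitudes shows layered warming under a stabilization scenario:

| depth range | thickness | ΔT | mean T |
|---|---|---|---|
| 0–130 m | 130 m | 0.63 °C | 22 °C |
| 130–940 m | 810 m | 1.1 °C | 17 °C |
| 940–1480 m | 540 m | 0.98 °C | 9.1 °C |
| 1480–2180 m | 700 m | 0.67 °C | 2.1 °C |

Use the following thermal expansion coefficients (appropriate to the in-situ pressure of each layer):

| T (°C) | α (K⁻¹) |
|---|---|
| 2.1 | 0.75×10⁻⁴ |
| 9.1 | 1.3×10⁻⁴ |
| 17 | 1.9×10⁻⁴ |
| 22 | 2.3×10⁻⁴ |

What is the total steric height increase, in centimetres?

Δh ≈ 29.2 cm

Layer 1 at 22 °C → α = 2.3×10⁻⁴ K⁻¹
Layer 2 at 17 °C → α = 1.9×10⁻⁴ K⁻¹
Layer 3 at 9.1 °C → α = 1.3×10⁻⁴ K⁻¹
Layer 4 at 2.1 °C → α = 0.75×10⁻⁴ K⁻¹
Layer 1: 0.63 × 130 × 2.3×10⁻⁴ = 0.018837 m
130–940 m: 1.9×10⁻⁴ × 1.1 × 810 = 0.16929 m
540 × 0.98 × 1.3×10⁻⁴ = 0.068796 m
1480–2180 m: 0.67 × 0.75×10⁻⁴ × 700 = 0.035175 m
Δh = 0.018837 + 0.16929 + 0.068796 + 0.035175 = 0.292098 m ≈ 29.2 cm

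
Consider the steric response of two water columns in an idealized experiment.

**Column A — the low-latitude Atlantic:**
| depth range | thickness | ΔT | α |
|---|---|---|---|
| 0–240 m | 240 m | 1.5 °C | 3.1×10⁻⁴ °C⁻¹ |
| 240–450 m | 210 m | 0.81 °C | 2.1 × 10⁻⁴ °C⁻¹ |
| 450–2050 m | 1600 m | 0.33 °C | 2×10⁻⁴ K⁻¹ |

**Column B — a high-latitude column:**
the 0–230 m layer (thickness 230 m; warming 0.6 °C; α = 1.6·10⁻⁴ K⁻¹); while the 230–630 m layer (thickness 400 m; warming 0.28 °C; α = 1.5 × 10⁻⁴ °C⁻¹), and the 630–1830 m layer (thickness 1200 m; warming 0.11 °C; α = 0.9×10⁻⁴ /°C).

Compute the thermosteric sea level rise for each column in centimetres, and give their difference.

A 240 × 3.1×10⁻⁴ × 1.5 = 0.11160 m
A 2.1×10⁻⁴ × 0.81 × 210 = 0.035721 m
A 450–2050 m: 0.33 × 2×10⁻⁴ × 1600 = 0.10560 m
A total: 0.252921 m
B 0.6 × 230 × 1.6×10⁻⁴ = 0.02208 m
B 400 × 1.5×10⁻⁴ × 0.28 = 0.01680 m
B 630–1830 m: 0.11 × 0.9×10⁻⁴ × 1200 = 0.01188 m
B total: 0.05076 m
Difference: 0.252921 − 0.05076 = 0.202161 m

A: 25 cm; B: 5.1 cm; difference 20 cm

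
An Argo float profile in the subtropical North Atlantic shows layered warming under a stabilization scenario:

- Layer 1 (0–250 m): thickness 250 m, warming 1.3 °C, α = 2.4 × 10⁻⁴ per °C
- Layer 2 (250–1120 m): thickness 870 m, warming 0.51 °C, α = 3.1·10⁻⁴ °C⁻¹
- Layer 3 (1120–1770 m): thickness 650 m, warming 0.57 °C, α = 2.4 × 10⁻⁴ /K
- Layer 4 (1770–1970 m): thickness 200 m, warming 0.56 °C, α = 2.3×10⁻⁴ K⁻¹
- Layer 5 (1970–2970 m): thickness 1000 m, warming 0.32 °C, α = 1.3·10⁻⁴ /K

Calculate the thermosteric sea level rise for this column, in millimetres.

2.4×10⁻⁴ × 1.3 × 250 = 0.07800 m
870 × 0.51 × 3.1×10⁻⁴ = 0.137547 m
0.57 × 2.4×10⁻⁴ × 650 = 0.08892 m
2.3×10⁻⁴ × 0.56 × 200 = 0.02576 m
Layer 5: 1000 × 1.3×10⁻⁴ × 0.32 = 0.04160 m
Δh = 0.07800 + 0.137547 + 0.08892 + 0.02576 + 0.04160 = 0.371827 m

Δh = 370 mm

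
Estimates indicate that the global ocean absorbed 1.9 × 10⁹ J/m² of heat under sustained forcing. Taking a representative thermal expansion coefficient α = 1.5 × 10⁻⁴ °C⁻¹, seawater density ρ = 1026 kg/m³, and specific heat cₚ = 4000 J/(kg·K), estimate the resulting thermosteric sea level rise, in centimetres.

Δh = 6.9 cm

Δh = αQ/(ρcₚ) = 1.5×10⁻⁴ × 1.9×10⁹ / (1026 × 4000) ≈ 0.069444 m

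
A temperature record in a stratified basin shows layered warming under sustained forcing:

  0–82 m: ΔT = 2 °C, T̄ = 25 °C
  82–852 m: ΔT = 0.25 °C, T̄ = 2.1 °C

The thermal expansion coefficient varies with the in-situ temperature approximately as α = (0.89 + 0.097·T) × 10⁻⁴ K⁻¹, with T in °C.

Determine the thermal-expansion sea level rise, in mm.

Δh = 75 mm

Layer 1: α = (0.89 + 0.097×25)×10⁻⁴ = 3.315×10⁻⁴ K⁻¹
Layer 2: α = (0.89 + 0.097×2.1)×10⁻⁴ = 1.0937×10⁻⁴ K⁻¹
Layer 1: 2 × 3.315×10⁻⁴ × 82 = 0.054366 m
770 × 0.25 × 1.0937×10⁻⁴ = 0.021053725 m
Δh = 0.054366 + 0.021053725 = 0.075419725 m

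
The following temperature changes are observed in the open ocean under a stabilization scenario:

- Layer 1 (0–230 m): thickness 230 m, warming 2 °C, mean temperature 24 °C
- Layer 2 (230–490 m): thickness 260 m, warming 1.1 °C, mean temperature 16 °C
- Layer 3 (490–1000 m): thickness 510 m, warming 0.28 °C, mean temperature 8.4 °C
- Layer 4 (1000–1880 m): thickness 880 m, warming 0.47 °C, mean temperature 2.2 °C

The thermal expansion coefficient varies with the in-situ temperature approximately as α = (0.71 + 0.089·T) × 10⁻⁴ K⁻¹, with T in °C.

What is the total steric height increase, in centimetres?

Layer 1: α = (0.71 + 0.089×24)×10⁻⁴ = 2.846×10⁻⁴ K⁻¹
Layer 2: α = (0.71 + 0.089×16)×10⁻⁴ = 2.134×10⁻⁴ K⁻¹
Layer 3: α = (0.71 + 0.089×8.4)×10⁻⁴ = 1.4576×10⁻⁴ K⁻¹
Layer 4: α = (0.71 + 0.089×2.2)×10⁻⁴ = 0.9058×10⁻⁴ K⁻¹
0–230 m: 2 × 230 × 2.846×10⁻⁴ = 0.130916 m
230–490 m: 2.134×10⁻⁴ × 260 × 1.1 = 0.0610324 m
490–1000 m: 1.4576×10⁻⁴ × 510 × 0.28 = 0.020814528 m
1000–1880 m: 0.47 × 0.9058×10⁻⁴ × 880 = 0.037463888 m
Δh = 0.130916 + 0.0610324 + 0.020814528 + 0.037463888 = 0.250226816 m ≈ 25 cm

25 cm of thermosteric rise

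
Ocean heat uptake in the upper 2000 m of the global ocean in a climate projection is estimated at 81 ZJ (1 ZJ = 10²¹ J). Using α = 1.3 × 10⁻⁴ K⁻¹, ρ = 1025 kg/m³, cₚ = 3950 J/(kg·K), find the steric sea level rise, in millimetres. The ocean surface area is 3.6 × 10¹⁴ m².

Δh = 7.22 mm

Per unit area: Q = 81×10²¹ / (3.6×10¹⁴) = 2.25×10⁸ J/m²
Δh = αQ/(ρcₚ) = 1.3×10⁻⁴ × 2.25×10⁸ / (1025 × 3950) ≈ 0.0072245 m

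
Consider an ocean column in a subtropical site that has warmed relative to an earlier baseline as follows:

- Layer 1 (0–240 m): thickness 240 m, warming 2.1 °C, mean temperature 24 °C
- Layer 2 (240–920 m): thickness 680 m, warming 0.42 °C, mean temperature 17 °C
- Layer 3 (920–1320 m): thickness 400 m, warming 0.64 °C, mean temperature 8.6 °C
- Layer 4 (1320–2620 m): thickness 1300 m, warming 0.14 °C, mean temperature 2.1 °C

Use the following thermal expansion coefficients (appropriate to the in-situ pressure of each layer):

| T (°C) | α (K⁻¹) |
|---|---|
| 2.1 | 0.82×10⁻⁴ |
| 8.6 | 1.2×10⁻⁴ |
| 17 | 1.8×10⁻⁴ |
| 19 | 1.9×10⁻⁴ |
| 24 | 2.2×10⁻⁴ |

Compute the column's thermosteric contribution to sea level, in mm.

208 mm

Layer 1 at 24 °C → α = 2.2×10⁻⁴ K⁻¹
Layer 2 at 17 °C → α = 1.8×10⁻⁴ K⁻¹
Layer 3 at 8.6 °C → α = 1.2×10⁻⁴ K⁻¹
Layer 4 at 2.1 °C → α = 0.82×10⁻⁴ K⁻¹
Layer 1: 240 × 2.1 × 2.2×10⁻⁴ = 0.11088 m
240–920 m: 0.42 × 680 × 1.8×10⁻⁴ = 0.051408 m
1.2×10⁻⁴ × 0.64 × 400 = 0.03072 m
1320–2620 m: 0.82×10⁻⁴ × 0.14 × 1300 = 0.014924 m
Δh = 0.11088 + 0.051408 + 0.03072 + 0.014924 = 0.207932 m ≈ 208 mm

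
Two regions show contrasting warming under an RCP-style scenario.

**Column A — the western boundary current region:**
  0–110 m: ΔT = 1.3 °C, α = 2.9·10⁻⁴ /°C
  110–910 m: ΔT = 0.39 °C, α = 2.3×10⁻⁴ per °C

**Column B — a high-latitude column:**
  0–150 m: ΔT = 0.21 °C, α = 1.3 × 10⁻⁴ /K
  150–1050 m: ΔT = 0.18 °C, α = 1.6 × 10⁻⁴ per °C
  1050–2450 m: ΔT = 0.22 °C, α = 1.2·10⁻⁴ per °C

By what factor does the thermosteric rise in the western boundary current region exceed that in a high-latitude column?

A Layer 1: 2.9×10⁻⁴ × 1.3 × 110 = 0.04147 m
A 110–910 m: 800 × 0.39 × 2.3×10⁻⁴ = 0.07176 m
A total: 0.11323 m
B Layer 1: 1.3×10⁻⁴ × 0.21 × 150 = 0.004095 m
B 150–1050 m: 0.18 × 1.6×10⁻⁴ × 900 = 0.02592 m
B 1050–2450 m: 1.2×10⁻⁴ × 0.22 × 1400 = 0.03696 m
B total: 0.066975 m
Ratio: 0.11323 / 0.066975 ≈ 1.691

a factor of 1.69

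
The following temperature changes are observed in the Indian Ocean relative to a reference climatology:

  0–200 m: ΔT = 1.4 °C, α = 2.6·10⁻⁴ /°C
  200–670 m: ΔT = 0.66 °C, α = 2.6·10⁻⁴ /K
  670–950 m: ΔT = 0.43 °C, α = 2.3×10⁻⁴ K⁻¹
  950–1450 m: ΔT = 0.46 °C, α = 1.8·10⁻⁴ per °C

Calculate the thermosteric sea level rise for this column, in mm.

Δh ≈ 223 mm

0–200 m: 2.6×10⁻⁴ × 1.4 × 200 = 0.07280 m
200–670 m: 0.66 × 2.6×10⁻⁴ × 470 = 0.080652 m
2.3×10⁻⁴ × 280 × 0.43 = 0.027692 m
Layer 4: 500 × 1.8×10⁻⁴ × 0.46 = 0.04140 m
Δh = 0.07280 + 0.080652 + 0.027692 + 0.04140 = 0.222544 m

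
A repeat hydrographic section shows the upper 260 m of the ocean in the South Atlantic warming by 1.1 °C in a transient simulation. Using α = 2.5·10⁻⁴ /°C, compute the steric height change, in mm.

71.5 mm of thermosteric rise

Δh = αΔT·H = 2.5×10⁻⁴ × 1.1 × 260 = 0.07150 m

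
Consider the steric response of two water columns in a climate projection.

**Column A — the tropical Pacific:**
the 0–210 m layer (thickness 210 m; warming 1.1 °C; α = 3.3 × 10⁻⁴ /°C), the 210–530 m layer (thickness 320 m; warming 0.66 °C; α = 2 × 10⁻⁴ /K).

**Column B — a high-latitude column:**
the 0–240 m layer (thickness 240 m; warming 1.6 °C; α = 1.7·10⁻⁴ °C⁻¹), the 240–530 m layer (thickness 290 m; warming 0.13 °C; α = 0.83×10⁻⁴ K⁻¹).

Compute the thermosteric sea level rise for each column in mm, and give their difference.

A 3.3×10⁻⁴ × 210 × 1.1 = 0.07623 m
A 2×10⁻⁴ × 320 × 0.66 = 0.04224 m
A total: 0.11847 m
B 0–240 m: 1.7×10⁻⁴ × 240 × 1.6 = 0.06528 m
B 0.13 × 0.83×10⁻⁴ × 290 = 0.0031291 m
B total: 0.0684091 m
Difference: 0.11847 − 0.0684091 = 0.0500609 m

A: 120 mm; B: 68 mm; difference 50 mm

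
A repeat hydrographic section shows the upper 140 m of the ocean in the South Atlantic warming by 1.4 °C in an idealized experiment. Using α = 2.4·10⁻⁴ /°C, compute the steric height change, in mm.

Δh = αΔT·H = 2.4×10⁻⁴ × 1.4 × 140 = 0.04704 m

about 47.0 mm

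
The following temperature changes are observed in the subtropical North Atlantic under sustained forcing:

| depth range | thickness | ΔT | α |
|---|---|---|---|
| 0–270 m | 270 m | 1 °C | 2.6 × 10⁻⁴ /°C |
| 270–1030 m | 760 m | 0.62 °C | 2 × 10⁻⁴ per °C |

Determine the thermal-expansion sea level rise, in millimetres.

Layer 1: 1 × 270 × 2.6×10⁻⁴ = 0.07020 m
270–1030 m: 2×10⁻⁴ × 0.62 × 760 = 0.09424 m
Δh = 0.07020 + 0.09424 = 0.16444 m ≈ 160 mm

Δh = 160 mm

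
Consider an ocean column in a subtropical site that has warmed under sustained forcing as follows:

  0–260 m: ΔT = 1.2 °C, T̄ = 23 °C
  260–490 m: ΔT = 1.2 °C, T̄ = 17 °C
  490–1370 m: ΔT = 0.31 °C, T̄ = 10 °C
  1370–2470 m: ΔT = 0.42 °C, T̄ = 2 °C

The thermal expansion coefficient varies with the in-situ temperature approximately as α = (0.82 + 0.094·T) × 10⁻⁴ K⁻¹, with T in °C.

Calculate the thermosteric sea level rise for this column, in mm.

Layer 1: α = (0.82 + 0.094×23)×10⁻⁴ = 2.982×10⁻⁴ K⁻¹
Layer 2: α = (0.82 + 0.094×17)×10⁻⁴ = 2.418×10⁻⁴ K⁻¹
Layer 3: α = (0.82 + 0.094×10)×10⁻⁴ = 1.76×10⁻⁴ K⁻¹
Layer 4: α = (0.82 + 0.094×2)×10⁻⁴ = 1.008×10⁻⁴ K⁻¹
0–260 m: 260 × 1.2 × 2.982×10⁻⁴ = 0.0930384 m
Layer 2: 230 × 2.418×10⁻⁴ × 1.2 = 0.0667368 m
Layer 3: 880 × 1.76×10⁻⁴ × 0.31 = 0.0480128 m
1370–2470 m: 1.008×10⁻⁴ × 1100 × 0.42 = 0.0465696 m
Δh = 0.0930384 + 0.0667368 + 0.0480128 + 0.0465696 = 0.2543576 m

254 mm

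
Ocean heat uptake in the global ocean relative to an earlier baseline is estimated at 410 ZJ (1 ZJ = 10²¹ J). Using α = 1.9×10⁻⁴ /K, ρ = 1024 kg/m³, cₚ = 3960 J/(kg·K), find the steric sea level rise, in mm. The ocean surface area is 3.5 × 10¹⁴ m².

Per unit area: Q = 410×10²¹ / (3.5×10¹⁴) ≈ 1.171×10⁹ J/m²
Δh = αQ/(ρcₚ) = 1.9×10⁻⁴ × 1.171×10⁹ / (1024 × 3960) ≈ 0.054868 m

54.9 mm of thermosteric rise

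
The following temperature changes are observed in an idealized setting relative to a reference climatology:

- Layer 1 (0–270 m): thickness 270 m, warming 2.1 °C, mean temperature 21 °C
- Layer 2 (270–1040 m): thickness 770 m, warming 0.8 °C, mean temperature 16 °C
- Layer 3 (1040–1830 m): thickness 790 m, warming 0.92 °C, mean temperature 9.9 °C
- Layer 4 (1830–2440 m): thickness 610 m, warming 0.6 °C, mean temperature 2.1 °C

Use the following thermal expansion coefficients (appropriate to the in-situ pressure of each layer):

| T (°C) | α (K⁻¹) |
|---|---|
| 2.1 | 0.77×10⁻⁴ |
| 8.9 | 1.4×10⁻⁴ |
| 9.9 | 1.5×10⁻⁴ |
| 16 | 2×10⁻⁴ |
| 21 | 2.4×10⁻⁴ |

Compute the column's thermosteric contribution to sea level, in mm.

396 mm

Layer 1 at 21 °C → α = 2.4×10⁻⁴ K⁻¹
Layer 2 at 16 °C → α = 2×10⁻⁴ K⁻¹
Layer 3 at 9.9 °C → α = 1.5×10⁻⁴ K⁻¹
Layer 4 at 2.1 °C → α = 0.77×10⁻⁴ K⁻¹
2.1 × 2.4×10⁻⁴ × 270 = 0.13608 m
270–1040 m: 0.8 × 2×10⁻⁴ × 770 = 0.12320 m
0.92 × 790 × 1.5×10⁻⁴ = 0.10902 m
0.6 × 0.77×10⁻⁴ × 610 = 0.028182 m
Δh = 0.13608 + 0.12320 + 0.10902 + 0.028182 = 0.396482 m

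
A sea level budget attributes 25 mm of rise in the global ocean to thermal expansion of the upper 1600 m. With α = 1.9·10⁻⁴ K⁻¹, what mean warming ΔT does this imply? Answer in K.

ΔT = Δh/(αH) = 0.025 / (1.9×10⁻⁴ × 1600) ≈ 0.08224 K

about 0.0822 K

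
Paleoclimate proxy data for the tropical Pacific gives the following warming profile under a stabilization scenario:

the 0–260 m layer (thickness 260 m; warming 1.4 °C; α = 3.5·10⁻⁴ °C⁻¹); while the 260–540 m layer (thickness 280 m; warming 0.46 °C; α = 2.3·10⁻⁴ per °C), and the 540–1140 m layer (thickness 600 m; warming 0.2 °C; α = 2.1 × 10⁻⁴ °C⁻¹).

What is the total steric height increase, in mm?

0–260 m: 3.5×10⁻⁴ × 1.4 × 260 = 0.12740 m
2.3×10⁻⁴ × 280 × 0.46 = 0.029624 m
540–1140 m: 600 × 2.1×10⁻⁴ × 0.2 = 0.02520 m
Δh = 0.12740 + 0.029624 + 0.02520 = 0.182224 m

about 182 mm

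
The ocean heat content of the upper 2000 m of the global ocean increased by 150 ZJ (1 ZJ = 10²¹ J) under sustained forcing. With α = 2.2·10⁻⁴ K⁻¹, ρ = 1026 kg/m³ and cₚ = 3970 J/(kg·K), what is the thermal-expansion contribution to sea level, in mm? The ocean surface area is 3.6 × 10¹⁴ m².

Δh ≈ 22.5 mm

Per unit area: Q = 150×10²¹ / (3.6×10¹⁴) ≈ 4.167×10⁸ J/m²
Δh = αQ/(ρcₚ) = 2.2×10⁻⁴ × 4.167×10⁸ / (1026 × 3970) ≈ 0.022507 m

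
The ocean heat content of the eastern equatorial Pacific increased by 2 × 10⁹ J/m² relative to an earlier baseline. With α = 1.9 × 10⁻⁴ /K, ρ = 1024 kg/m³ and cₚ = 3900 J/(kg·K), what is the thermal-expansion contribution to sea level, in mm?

about 95.2 mm

Δh = αQ/(ρcₚ) = 1.9×10⁻⁴ × 2×10⁹ / (1024 × 3900) ≈ 0.095152 m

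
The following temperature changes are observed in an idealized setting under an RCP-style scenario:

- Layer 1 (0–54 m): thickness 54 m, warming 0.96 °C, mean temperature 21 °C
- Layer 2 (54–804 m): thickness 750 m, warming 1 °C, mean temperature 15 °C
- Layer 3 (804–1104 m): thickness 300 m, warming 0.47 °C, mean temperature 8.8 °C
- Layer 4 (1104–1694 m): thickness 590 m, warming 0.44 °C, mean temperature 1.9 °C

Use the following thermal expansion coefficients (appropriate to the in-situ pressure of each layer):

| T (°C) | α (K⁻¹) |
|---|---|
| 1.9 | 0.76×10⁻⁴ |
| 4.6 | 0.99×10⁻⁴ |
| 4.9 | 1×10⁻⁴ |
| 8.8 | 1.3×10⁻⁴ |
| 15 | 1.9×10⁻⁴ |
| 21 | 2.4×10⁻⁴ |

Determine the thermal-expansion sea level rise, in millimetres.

Layer 1 at 21 °C → α = 2.4×10⁻⁴ K⁻¹
Layer 2 at 15 °C → α = 1.9×10⁻⁴ K⁻¹
Layer 3 at 8.8 °C → α = 1.3×10⁻⁴ K⁻¹
Layer 4 at 1.9 °C → α = 0.76×10⁻⁴ K⁻¹
0–54 m: 54 × 0.96 × 2.4×10⁻⁴ = 0.0124416 m
750 × 1 × 1.9×10⁻⁴ = 0.14250 m
1.3×10⁻⁴ × 300 × 0.47 = 0.01833 m
0.76×10⁻⁴ × 590 × 0.44 = 0.0197296 m
Δh = 0.0124416 + 0.14250 + 0.01833 + 0.0197296 = 0.1930012 m

Δh = 190 mm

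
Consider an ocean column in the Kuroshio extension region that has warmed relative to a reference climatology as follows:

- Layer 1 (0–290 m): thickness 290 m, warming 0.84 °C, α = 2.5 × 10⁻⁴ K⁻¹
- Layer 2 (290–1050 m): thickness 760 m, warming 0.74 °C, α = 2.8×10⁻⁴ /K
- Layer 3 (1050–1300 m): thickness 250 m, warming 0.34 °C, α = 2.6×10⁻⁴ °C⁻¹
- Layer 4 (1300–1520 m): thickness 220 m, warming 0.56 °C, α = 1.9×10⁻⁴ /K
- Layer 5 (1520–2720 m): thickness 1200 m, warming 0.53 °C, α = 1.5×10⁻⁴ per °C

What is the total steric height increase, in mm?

Layer 1: 0.84 × 2.5×10⁻⁴ × 290 = 0.06090 m
2.8×10⁻⁴ × 760 × 0.74 = 0.157472 m
1050–1300 m: 0.34 × 250 × 2.6×10⁻⁴ = 0.02210 m
Layer 4: 0.56 × 1.9×10⁻⁴ × 220 = 0.023408 m
Layer 5: 1200 × 0.53 × 1.5×10⁻⁴ = 0.09540 m
Δh = 0.06090 + 0.157472 + 0.02210 + 0.023408 + 0.09540 = 0.35928 m ≈ 359 mm

Δh = 359 mm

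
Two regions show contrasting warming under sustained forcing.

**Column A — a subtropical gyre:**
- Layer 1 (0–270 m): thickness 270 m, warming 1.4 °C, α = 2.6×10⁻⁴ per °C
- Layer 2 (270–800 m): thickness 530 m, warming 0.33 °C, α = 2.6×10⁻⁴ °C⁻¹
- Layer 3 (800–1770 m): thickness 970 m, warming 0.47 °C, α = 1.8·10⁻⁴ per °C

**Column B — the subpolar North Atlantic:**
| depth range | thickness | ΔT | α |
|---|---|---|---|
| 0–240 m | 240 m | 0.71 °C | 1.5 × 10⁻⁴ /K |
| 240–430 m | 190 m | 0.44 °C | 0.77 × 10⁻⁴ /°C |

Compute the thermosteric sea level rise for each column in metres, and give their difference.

A: 0.23 m; B: 0.032 m; difference 0.19 m

A 0–270 m: 1.4 × 2.6×10⁻⁴ × 270 = 0.09828 m
A 270–800 m: 0.33 × 2.6×10⁻⁴ × 530 = 0.045474 m
A 970 × 1.8×10⁻⁴ × 0.47 = 0.082062 m
A total: 0.225816 m
B 0–240 m: 240 × 0.71 × 1.5×10⁻⁴ = 0.02556 m
B 0.77×10⁻⁴ × 190 × 0.44 = 0.0064372 m
B total: 0.0319972 m
Difference: 0.225816 − 0.0319972 = 0.1938188 m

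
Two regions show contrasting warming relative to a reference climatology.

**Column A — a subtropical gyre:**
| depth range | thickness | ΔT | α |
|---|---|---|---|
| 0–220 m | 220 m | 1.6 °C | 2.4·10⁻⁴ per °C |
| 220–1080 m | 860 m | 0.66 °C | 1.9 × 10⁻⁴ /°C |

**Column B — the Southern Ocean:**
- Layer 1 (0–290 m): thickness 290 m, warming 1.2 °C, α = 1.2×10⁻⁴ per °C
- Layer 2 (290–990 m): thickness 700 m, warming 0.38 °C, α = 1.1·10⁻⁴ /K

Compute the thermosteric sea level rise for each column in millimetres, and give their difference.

Δh_A ≈ 192 mm, Δh_B ≈ 71.0 mm; difference ≈ 121 mm

A 0–220 m: 220 × 1.6 × 2.4×10⁻⁴ = 0.08448 m
A 220–1080 m: 1.9×10⁻⁴ × 0.66 × 860 = 0.107844 m
A total: 0.192324 m
B 0–290 m: 1.2 × 290 × 1.2×10⁻⁴ = 0.04176 m
B 1.1×10⁻⁴ × 0.38 × 700 = 0.02926 m
B total: 0.07102 m
Difference: 0.192324 − 0.07102 = 0.121304 m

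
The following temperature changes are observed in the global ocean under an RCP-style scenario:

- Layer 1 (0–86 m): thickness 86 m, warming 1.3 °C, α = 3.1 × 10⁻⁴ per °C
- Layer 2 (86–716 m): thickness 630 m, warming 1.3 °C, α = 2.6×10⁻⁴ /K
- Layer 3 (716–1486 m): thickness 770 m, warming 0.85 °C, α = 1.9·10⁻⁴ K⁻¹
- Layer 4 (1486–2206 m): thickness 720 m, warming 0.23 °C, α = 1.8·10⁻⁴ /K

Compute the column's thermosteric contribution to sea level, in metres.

0.40 m of thermosteric rise

Layer 1: 3.1×10⁻⁴ × 86 × 1.3 = 0.034658 m
86–716 m: 630 × 1.3 × 2.6×10⁻⁴ = 0.21294 m
Layer 3: 1.9×10⁻⁴ × 770 × 0.85 = 0.124355 m
1486–2206 m: 0.23 × 720 × 1.8×10⁻⁴ = 0.029808 m
Δh = 0.034658 + 0.21294 + 0.124355 + 0.029808 = 0.401761 m ≈ 0.40 m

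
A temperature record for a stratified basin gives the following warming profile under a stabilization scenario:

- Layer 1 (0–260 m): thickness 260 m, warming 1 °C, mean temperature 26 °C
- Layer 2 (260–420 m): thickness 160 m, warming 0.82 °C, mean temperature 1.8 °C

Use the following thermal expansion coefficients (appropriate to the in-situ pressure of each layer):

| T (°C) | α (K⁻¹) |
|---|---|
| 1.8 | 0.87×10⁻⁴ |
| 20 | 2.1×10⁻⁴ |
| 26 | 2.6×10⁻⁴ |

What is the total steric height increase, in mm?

Layer 1 at 26 °C → α = 2.6×10⁻⁴ K⁻¹
Layer 2 at 1.8 °C → α = 0.87×10⁻⁴ K⁻¹
Layer 1: 1 × 2.6×10⁻⁴ × 260 = 0.06760 m
160 × 0.82 × 0.87×10⁻⁴ = 0.0114144 m
Δh = 0.06760 + 0.0114144 = 0.0790144 m

Δh ≈ 79 mm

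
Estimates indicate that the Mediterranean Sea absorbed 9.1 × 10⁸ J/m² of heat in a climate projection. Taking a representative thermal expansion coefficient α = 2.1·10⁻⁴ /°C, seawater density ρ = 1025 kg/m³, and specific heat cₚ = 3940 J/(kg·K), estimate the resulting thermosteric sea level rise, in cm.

Δh = αQ/(ρcₚ) = 2.1×10⁻⁴ × 9.1×10⁸ / (1025 × 3940) ≈ 0.04732 m

Δh = 4.73 cm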